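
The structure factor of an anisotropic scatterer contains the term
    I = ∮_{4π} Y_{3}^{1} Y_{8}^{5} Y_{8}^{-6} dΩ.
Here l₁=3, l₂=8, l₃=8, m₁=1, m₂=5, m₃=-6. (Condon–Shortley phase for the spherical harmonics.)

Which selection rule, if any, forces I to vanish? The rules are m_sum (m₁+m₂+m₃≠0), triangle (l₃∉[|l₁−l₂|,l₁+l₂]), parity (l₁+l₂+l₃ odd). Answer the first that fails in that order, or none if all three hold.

parity

azimuthal sum: 1 + 5 − 6 = 0  ✓
5 ≤ 8 ≤ 11 (triangle on l)  ✓
L = 3 + 8 + 8 = 19 (odd)  ✗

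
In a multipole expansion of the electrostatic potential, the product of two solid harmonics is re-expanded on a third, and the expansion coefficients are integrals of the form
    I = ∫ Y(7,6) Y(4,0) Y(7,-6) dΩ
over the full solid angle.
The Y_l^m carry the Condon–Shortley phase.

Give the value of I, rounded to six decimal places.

-0.070742

m-sum 0 ✓  L=18 even ✓  3≤7≤11 ✓
Π(2lᵢ+1) = 15×9×15 = 2025
triangle coeff Δ(7,4,7) = 1/58198140
Σ_t [0,4]: t=0:+1/17418240 t=1:−1/622080 t=2:+1/230400 t=3:−1/622080 t=4:+1/17418240 = 1/806400
(3j)²=2268/230945 [(7 4 7; 0 0 0)], sign=-1
Σ_t [0,1]: t=0:+1/209018880 t=1:−1/130636800 = -1/348364800
(3j)²=143/45220 [(7 4 7; 6 0 -6)], sign=+1
⇒ 4πI² = 6561/104329
I = (-1)√(6561/104329/(4π)) = -0.07074204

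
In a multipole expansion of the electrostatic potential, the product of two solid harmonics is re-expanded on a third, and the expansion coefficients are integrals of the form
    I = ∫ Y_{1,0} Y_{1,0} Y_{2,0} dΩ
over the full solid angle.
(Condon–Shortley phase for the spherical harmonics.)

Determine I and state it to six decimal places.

0.252313

m-sum 0 ✓  L=4 even ✓  0≤2≤2 ✓
Π(2lᵢ+1) = 3×3×5 = 45
triangle coeff Δ(1,1,2) = 1/30
Σ_t [0,0]: t=0:+1/1 = 1/1
(3j)²=2/15 [(1 1 2; 0 0 0)], sign=+1
(m-triple is (0,0,0) — same symbol as above.)
⇒ 4πI² = 4/5
I = (+1)√(4/5/(4π)) = 0.25231325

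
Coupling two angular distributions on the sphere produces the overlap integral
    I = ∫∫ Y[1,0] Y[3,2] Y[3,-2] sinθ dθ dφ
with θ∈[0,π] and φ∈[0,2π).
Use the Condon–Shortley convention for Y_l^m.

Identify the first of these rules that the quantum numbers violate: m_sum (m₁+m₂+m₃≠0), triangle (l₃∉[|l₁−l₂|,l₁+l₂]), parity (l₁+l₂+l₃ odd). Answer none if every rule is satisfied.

parity

m₁+m₂+m₃ = 0 + 2 − 2 = 0  ✓
triangle: |1−3|=2 ≤ l₃=3 ≤ 1+3=4  ✓
parity: l₁+l₂+l₃ = 7 is odd  ✗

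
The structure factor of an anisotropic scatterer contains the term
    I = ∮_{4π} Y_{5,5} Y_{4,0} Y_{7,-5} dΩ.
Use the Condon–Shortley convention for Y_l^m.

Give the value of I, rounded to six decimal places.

0.181642

m-sum 0 ✓  L=16 even ✓  1≤7≤9 ✓
Π(2lᵢ+1) = 11×9×15 = 1485
triangle coeff Δ(5,4,7) = 1/6126120
Σ_t [0,2]: t=0:+1/69120 t=1:−1/20736 t=2:+1/69120 = -1/51840
(3j)²=280/21879 [(5 4 7; 0 0 0)], sign=+1
Σ_t [0,0]: t=0:+1/3870720 = 1/3870720
(3j)²=135/6188 [(5 4 7; 5 0 -5)], sign=+1
⇒ 4πI² = 20250/48841
I = (+1)√(20250/48841/(4π)) = 0.18164160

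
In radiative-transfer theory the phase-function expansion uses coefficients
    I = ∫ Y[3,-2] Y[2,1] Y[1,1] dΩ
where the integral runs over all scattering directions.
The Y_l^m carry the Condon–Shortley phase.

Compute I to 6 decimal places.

m-sum 0 ✓  L=6 even ✓  1≤1≤5 ✓
Π(2lᵢ+1) = 7×5×3 = 105
triangle coeff Δ(3,2,1) = 1/105
Σ_t [2,2]: t=2:+1/4 = 1/4
(3j)²=3/35 [(3 2 1; 0 0 0)], sign=-1
Σ_t [3,3]: t=3:−1/12 = -1/12
(3j)²=2/21 [(3 2 1; -2 1 1)], sign=-1
⇒ 4πI² = 6/7
I = (+1)√(6/7/(4π)) = 0.26116903

0.261169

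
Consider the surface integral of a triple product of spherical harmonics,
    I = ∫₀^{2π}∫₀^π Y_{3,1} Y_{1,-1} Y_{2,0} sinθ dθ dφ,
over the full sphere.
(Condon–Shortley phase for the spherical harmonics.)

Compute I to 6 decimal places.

-0.202301

Checks pass: Σm=0; 6 even; l₃=2∈[2,4].
(2·3+1)(2·1+1)(2·2+1) = 105
Δ: 2! 4! 0! / 7! → 1/105
sum: t=1:−1/4 = -1/4
3j²(3 1 2; 0 0 0) = Δ·Π!·Σ² = 3/35  (sign -1)
sum: t=0:+1/8 = 1/8
3j²(3 1 2; 1 -1 0) = Δ·Π!·Σ² = 2/35  (sign +1)
combine: 4πI² = 105·3/35·2/35 = 18/35
take √, sign -1: I = -0.20230066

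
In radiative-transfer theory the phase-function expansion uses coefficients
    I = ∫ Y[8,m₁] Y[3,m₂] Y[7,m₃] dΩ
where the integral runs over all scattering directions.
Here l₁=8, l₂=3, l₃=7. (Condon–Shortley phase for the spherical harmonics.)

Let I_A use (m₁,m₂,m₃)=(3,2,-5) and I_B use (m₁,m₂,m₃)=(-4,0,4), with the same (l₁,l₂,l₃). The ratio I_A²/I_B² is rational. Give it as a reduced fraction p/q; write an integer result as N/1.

5000/289

l's match ⇒ only the (l;m) 3-j factors differ between A and B.
A: triangle coeff Δ(8,3,7) = 1/5290740; Σ_t [3,4]: t=3:−1/87091200 t=4:+1/958003200 = -1/95800320; (3j)²=1000/88179 [(8 3 7; 3 2 -5)], sign=-1
B: triangle coeff Δ(8,3,7) = 1/5290740; Σ_t [1,3]: t=1:−1/479001600 t=2:+1/29030400 t=3:−1/26127360 = -17/2874009600; (3j)²=17/25935 [(8 3 7; -4 0 4)], sign=+1
I_A²/I_B² = (1000/88179)/(17/25935) = 5000/289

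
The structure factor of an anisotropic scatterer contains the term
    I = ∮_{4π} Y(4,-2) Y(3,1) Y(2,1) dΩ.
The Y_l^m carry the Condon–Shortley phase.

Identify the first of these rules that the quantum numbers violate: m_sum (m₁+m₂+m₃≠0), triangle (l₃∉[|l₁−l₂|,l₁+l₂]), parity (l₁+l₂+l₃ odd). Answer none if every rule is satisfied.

Σmᵢ = 0  ✓
l₃∈[|l₁−l₂|,l₁+l₂]=[1,7], have l₃=2  ✓
Σlᵢ = 9 ⇒ odd  ✗

parity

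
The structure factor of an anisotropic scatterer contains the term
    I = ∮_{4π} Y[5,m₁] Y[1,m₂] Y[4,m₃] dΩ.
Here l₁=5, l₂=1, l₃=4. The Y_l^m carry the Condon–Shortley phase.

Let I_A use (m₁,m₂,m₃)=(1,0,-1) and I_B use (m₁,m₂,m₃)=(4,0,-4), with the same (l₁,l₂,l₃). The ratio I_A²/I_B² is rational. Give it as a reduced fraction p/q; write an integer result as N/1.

l's match ⇒ only the (l;m) 3-j factors differ between A and B.
A: triangle coeff Δ(5,1,4) = 1/495; Σ_t [1,1]: t=1:−1/720 = -1/720; (3j)²=8/165 [(5 1 4; 1 0 -1)], sign=+1
B: triangle coeff Δ(5,1,4) = 1/495; Σ_t [1,1]: t=1:−1/40320 = -1/40320; (3j)²=1/55 [(5 1 4; 4 0 -4)], sign=-1
I_A²/I_B² = (8/165)/(1/55) = 8/3

8/3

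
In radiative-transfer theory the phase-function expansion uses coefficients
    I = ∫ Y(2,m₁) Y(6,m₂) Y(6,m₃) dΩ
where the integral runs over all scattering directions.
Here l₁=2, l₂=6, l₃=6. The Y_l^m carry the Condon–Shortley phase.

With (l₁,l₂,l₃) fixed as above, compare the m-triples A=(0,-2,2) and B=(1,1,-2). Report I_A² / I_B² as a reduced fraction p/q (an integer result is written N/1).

5/3

l's match ⇒ only the (l;m) 3-j factors differ between A and B.
A: triangle coeff Δ(2,6,6) = 1/90090; Σ_t [0,2]: t=0:+1/69120 t=1:−1/30240 t=2:+1/322560 = -1/64512; (3j)²=10/1001 [(2 6 6; 0 -2 2)], sign=-1
B: triangle coeff Δ(2,6,6) = 1/90090; Σ_t [0,1]: t=0:+1/60480 t=1:−1/34560 = -1/80640; (3j)²=6/1001 [(2 6 6; 1 1 -2)], sign=-1
I_A²/I_B² = (10/1001)/(6/1001) = 5/3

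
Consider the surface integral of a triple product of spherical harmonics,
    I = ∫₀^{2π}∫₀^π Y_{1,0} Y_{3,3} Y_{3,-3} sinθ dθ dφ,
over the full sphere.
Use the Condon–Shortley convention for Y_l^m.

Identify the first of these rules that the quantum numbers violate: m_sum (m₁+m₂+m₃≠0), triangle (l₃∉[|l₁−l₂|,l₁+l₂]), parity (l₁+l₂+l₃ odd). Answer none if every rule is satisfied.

Σmᵢ = 0  ✓
l₃∈[|l₁−l₂|,l₁+l₂]=[2,4], have l₃=3  ✓
Σlᵢ = 7 ⇒ odd  ✗

parity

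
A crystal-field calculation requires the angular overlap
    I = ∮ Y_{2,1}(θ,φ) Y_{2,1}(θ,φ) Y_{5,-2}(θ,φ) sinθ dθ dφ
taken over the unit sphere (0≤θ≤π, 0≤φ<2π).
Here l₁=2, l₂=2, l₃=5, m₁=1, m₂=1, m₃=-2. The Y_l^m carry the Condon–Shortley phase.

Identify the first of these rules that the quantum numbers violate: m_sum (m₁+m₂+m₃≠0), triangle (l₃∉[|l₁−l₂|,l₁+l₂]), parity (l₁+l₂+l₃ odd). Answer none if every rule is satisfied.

triangle

Σmᵢ = 0  ✓
l₃∈[|l₁−l₂|,l₁+l₂]=[0,4], have l₃=5  ✗
Σlᵢ = 9 ⇒ odd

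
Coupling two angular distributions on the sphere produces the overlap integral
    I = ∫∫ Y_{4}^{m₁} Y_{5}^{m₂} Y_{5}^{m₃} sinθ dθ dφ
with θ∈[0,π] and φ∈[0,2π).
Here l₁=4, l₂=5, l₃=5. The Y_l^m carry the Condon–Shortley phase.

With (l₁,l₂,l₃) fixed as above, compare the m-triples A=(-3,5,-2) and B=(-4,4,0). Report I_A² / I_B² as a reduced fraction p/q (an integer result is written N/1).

Same 4,5,5: normalisation and zero-m 3j drop out of the ratio.
A: Δ: 4! 4! 6! / 15! → 1/3153150; sum: t=4:+1/103680 = 1/103680; 3j²(4 5 5; -3 5 -2) = Δ·Π!·Σ² = 7/429  (sign -1)
B: Δ: 4! 4! 6! / 15! → 1/3153150; sum: t=4:+1/69120 = 1/69120; 3j²(4 5 5; -4 4 0) = Δ·Π!·Σ² = 2/143  (sign -1)
I_A²/I_B² = (7/429)/(2/143) = 7/6

7/6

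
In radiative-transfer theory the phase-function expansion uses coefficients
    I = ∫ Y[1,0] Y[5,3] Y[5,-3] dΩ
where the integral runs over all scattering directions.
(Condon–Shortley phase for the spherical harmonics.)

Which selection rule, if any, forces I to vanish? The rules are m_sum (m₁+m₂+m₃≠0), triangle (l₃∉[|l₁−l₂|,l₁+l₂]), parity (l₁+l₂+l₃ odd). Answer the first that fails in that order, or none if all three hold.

parity

Σmᵢ = 0  ✓
l₃∈[|l₁−l₂|,l₁+l₂]=[4,6], have l₃=5  ✓
Σlᵢ = 11 ⇒ odd  ✗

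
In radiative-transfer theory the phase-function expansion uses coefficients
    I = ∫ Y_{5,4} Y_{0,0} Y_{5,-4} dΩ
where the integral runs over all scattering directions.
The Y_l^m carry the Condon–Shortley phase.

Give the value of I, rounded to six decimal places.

0.282095

Checks pass: Σm=0; 10 even; l₃=5∈[5,5].
(2·5+1)(2·0+1)(2·5+1) = 121
Δ: 0! 10! 0! / 11! → 1/11
sum: t=0:+1/14400 = 1/14400
3j²(5 0 5; 0 0 0) = Δ·Π!·Σ² = 1/11  (sign -1)
sum: t=0:+1/362880 = 1/362880
3j²(5 0 5; 4 0 -4) = Δ·Π!·Σ² = 1/11  (sign -1)
combine: 4πI² = 121·1/11·1/11 = 1/1
take √, sign +1: I = 0.28209479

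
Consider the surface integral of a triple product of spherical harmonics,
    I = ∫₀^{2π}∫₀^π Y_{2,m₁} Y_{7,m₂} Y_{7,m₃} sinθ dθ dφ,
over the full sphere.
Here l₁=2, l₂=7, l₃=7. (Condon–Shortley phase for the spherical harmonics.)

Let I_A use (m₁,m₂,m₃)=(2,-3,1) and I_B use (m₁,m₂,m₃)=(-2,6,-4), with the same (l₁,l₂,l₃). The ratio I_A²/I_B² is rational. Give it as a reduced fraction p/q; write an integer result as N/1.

75/26

Same 2,7,7: normalisation and zero-m 3j drop out of the ratio.
A: Δ: 2! 2! 12! / 17! → 1/185640; sum: t=0:+1/3870720 = 1/3870720; 3j²(2 7 7; 2 -3 1) = Δ·Π!·Σ² = 135/6188  (sign +1)
B: Δ: 2! 2! 12! / 17! → 1/185640; sum: t=2:+1/159667200 = 1/159667200; 3j²(2 7 7; -2 6 -4) = Δ·Π!·Σ² = 9/1190  (sign -1)
I_A²/I_B² = (135/6188)/(9/1190) = 75/26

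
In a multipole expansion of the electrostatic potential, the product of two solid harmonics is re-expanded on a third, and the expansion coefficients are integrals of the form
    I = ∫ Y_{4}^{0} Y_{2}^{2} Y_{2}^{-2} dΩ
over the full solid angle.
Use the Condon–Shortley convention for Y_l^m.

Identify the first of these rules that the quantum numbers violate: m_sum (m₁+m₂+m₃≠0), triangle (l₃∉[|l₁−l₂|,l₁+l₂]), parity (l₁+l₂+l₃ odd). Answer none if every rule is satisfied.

none

azimuthal sum: 0 + 2 − 2 = 0  ✓
2 ≤ 2 ≤ 6 (triangle on l)  ✓
L = 4 + 2 + 2 = 8 (even)  ✓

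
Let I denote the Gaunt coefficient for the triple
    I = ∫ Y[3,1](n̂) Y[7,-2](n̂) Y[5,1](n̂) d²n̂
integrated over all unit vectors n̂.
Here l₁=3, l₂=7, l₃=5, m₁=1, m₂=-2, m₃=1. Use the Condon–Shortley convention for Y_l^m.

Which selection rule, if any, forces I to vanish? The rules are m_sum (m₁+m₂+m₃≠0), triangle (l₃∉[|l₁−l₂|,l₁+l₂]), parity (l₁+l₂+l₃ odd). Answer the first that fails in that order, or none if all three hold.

parity

m₁+m₂+m₃ = 1 − 2 + 1 = 0  ✓
triangle: |3−7|=4 ≤ l₃=5 ≤ 3+7=10  ✓
parity: l₁+l₂+l₃ = 15 is odd  ✗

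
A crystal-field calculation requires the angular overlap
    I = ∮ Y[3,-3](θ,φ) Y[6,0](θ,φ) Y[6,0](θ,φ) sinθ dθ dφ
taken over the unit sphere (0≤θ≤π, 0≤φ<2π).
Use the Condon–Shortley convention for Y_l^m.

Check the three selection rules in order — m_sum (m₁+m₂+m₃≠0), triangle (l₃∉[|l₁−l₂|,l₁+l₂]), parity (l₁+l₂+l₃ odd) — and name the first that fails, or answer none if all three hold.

m_sum

m₁+m₂+m₃ = -3 + 0 + 0 = -3  ✗
triangle: |3−6|=3 ≤ l₃=6 ≤ 3+6=9
parity: l₁+l₂+l₃ = 15 is odd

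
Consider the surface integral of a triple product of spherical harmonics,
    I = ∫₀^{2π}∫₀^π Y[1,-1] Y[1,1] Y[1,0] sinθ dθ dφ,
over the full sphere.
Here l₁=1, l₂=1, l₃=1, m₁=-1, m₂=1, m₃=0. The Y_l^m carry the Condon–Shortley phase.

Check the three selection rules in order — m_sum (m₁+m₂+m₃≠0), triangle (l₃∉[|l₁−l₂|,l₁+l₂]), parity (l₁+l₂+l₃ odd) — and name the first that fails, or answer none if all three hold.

parity

azimuthal sum: -1 + 1 + 0 = 0  ✓
0 ≤ 1 ≤ 2 (triangle on l)  ✓
L = 1 + 1 + 1 = 3 (odd)  ✗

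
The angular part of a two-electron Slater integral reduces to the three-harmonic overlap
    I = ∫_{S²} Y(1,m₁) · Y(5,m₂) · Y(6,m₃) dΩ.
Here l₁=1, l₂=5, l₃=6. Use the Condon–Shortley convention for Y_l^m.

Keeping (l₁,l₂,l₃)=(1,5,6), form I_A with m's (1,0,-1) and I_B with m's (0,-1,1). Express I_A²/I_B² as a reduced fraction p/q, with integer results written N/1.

Shared (l₁,l₂,l₃)=(1,5,6): N and (l;000)² cancel in I_A²/I_B².
A: Δ = 0!·2!·10!/13! = 1/858; Racah Σ t=0..0: t=0:+1/28800 = 1/28800; ⇒ 3j(1 5 6; 1 0 -1)² = 7/286, sgn -1
B: Δ = 0!·2!·10!/13! = 1/858; Racah Σ t=0..0: t=0:+1/17280 = 1/17280; ⇒ 3j(1 5 6; 0 -1 1)² = 35/858, sgn -1
I_A²/I_B² = (7/286)/(35/858) = 3/5

3/5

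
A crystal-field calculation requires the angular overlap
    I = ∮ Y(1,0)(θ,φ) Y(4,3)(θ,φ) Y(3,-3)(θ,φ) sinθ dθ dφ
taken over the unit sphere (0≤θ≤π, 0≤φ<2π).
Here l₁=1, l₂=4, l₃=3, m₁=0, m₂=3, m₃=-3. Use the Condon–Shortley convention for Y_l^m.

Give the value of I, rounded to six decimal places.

Rules hold: Σm=0, L=8 even, 3≤3≤5.
N = 3·9·7 = 189
Δ = 2!·0!·6!/9! = 1/252
Racah Σ t=1..1: t=1:−1/36 = -1/36
⇒ 3j(1 4 3; 0 0 0)² = 4/63, sgn +1
Racah Σ t=1..1: t=1:−1/720 = -1/720
⇒ 3j(1 4 3; 0 3 -3)² = 1/36, sgn -1
4πI² = N·(3j₀)²·(3jₘ)² = 1/3
I = -1·√(0.333333/4π) = -0.16286750

-0.162868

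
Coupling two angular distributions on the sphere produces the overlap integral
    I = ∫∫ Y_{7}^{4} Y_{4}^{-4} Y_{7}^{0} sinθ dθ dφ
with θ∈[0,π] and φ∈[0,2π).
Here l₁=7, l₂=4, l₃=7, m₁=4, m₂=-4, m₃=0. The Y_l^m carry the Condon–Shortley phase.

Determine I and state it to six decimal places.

0.148272

Checks pass: Σm=0; 18 even; l₃=7∈[3,11].
(2·7+1)(2·4+1)(2·7+1) = 2025
Δ: 4! 10! 4! / 19! → 1/58198140
sum: t=0:+1/17418240 t=1:−1/622080 t=2:+1/230400 t=3:−1/622080 t=4:+1/17418240 = 1/806400
3j²(7 4 7; 0 0 0) = Δ·Π!·Σ² = 2268/230945  (sign -1)
sum: t=0:+1/17418240 = 1/17418240
3j²(7 4 7; 4 -4 0) = Δ·Π!·Σ² = 175/12597  (sign -1)
combine: 4πI² = 2025·2268/230945·175/12597 = 53581500/193947611
take √, sign +1: I = 0.14827239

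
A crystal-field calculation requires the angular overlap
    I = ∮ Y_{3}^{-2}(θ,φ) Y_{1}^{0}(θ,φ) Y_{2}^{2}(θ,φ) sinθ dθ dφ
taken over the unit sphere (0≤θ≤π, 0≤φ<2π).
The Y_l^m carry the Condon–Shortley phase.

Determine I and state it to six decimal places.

Rules hold: Σm=0, L=6 even, 2≤2≤4.
N = 7·3·5 = 105
Δ = 2!·4!·0!/7! = 1/105
Racah Σ t=1..1: t=1:−1/4 = -1/4
⇒ 3j(3 1 2; 0 0 0)² = 3/35, sgn -1
Racah Σ t=1..1: t=1:−1/24 = -1/24
⇒ 3j(3 1 2; -2 0 2)² = 1/21, sgn -1
4πI² = N·(3j₀)²·(3jₘ)² = 3/7
I = +1·√(0.428571/4π) = 0.18467439

0.184674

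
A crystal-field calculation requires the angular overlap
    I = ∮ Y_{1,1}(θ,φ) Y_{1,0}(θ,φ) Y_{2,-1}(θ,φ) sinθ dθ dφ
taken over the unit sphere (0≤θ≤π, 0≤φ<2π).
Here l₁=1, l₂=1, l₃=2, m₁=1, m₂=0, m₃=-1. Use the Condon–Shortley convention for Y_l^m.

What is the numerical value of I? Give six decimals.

-0.218510

m-sum 0 ✓  L=4 even ✓  0≤2≤2 ✓
Π(2lᵢ+1) = 3×3×5 = 45
triangle coeff Δ(1,1,2) = 1/30
Σ_t [0,0]: t=0:+1/1 = 1/1
(3j)²=2/15 [(1 1 2; 0 0 0)], sign=+1
Σ_t [0,0]: t=0:+1/2 = 1/2
(3j)²=1/10 [(1 1 2; 1 0 -1)], sign=-1
⇒ 4πI² = 3/5
I = (-1)√(3/5/(4π)) = -0.21850969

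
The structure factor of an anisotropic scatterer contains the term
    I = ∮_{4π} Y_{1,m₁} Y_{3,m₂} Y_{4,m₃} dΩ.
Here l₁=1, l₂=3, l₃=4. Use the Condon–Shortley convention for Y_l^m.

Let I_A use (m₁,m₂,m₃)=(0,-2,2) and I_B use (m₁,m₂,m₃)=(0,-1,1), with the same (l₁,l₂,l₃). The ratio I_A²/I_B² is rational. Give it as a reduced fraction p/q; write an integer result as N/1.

Shared (l₁,l₂,l₃)=(1,3,4): N and (l;000)² cancel in I_A²/I_B².
A: Δ = 0!·2!·6!/9! = 1/252; Racah Σ t=0..0: t=0:+1/120 = 1/120; ⇒ 3j(1 3 4; 0 -2 2)² = 1/21, sgn +1
B: Δ = 0!·2!·6!/9! = 1/252; Racah Σ t=0..0: t=0:+1/48 = 1/48; ⇒ 3j(1 3 4; 0 -1 1)² = 5/84, sgn -1
I_A²/I_B² = (1/21)/(5/84) = 4/5

4/5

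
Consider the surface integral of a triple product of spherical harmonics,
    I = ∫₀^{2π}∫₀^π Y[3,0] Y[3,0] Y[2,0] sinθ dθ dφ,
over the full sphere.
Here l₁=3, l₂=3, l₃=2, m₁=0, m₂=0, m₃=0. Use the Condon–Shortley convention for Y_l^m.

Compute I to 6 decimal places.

Rules hold: Σm=0, L=8 even, 0≤2≤6.
N = 7·7·5 = 245
Δ = 4!·2!·2!/9! = 1/3780
Racah Σ t=1..3: t=1:−1/24 t=2:+1/4 t=3:−1/24 = 1/6
⇒ 3j(3 3 2; 0 0 0)² = 4/105, sgn +1
(m-triple is (0,0,0) — same symbol as above.)
4πI² = N·(3j₀)²·(3jₘ)² = 16/45
I = +1·√(0.355556/4π) = 0.16820883

0.168209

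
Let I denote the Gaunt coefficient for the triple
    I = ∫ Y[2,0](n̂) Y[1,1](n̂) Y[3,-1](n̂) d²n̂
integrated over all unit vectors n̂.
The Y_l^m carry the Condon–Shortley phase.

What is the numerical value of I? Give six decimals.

-0.202301

m-sum 0 ✓  L=6 even ✓  1≤3≤3 ✓
Π(2lᵢ+1) = 5×3×7 = 105
triangle coeff Δ(2,1,3) = 1/105
Σ_t [0,0]: t=0:+1/4 = 1/4
(3j)²=3/35 [(2 1 3; 0 0 0)], sign=-1
Σ_t [0,0]: t=0:+1/8 = 1/8
(3j)²=2/35 [(2 1 3; 0 1 -1)], sign=+1
⇒ 4πI² = 18/35
I = (-1)√(18/35/(4π)) = -0.20230066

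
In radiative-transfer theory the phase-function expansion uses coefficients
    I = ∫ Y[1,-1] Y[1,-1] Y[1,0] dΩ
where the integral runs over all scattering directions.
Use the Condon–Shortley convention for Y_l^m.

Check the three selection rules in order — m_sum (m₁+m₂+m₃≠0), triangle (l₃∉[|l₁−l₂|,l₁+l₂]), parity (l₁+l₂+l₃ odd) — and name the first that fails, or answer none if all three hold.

m_sum

azimuthal sum: -1 − 1 + 0 = -2  ✗
0 ≤ 1 ≤ 2 (triangle on l)
L = 1 + 1 + 1 = 3 (odd)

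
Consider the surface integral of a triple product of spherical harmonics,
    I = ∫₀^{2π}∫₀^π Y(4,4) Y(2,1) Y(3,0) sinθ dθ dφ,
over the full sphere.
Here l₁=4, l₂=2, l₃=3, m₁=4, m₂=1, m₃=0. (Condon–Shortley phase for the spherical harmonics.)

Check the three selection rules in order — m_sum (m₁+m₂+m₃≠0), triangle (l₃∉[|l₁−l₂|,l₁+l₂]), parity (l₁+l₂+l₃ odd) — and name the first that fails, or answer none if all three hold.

m₁+m₂+m₃ = 4 + 1 + 0 = 5  ✗
triangle: |4−2|=2 ≤ l₃=3 ≤ 4+2=6
parity: l₁+l₂+l₃ = 9 is odd

m_sum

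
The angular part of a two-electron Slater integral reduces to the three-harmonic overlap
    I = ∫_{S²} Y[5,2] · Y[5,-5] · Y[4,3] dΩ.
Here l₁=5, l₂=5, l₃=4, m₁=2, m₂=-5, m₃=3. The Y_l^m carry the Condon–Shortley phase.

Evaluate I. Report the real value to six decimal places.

0.140629

m-sum 0 ✓  L=14 even ✓  0≤4≤10 ✓
Π(2lᵢ+1) = 11×11×9 = 1089
triangle coeff Δ(5,5,4) = 1/3153150
Σ_t [1,5]: t=1:−1/69120 t=2:+1/1728 t=3:−1/576 t=4:+1/1728 t=5:−1/69120 = -7/11520
(3j)²=2/143 [(5 5 4; 0 0 0)], sign=-1
Σ_t [0,0]: t=0:+1/103680 = 1/103680
(3j)²=7/429 [(5 5 4; 2 -5 3)], sign=-1
⇒ 4πI² = 42/169
I = (+1)√(42/169/(4π)) = 0.14062948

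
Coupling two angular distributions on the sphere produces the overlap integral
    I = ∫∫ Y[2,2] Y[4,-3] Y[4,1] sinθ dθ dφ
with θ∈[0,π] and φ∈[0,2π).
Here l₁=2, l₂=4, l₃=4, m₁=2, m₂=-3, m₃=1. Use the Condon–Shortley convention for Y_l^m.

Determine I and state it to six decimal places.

0.159270

Checks pass: Σm=0; 10 even; l₃=4∈[2,6].
(2·2+1)(2·4+1)(2·4+1) = 405
Δ: 2! 2! 6! / 11! → 1/13860
sum: t=0:+1/192 t=1:−1/36 t=2:+1/192 = -5/288
3j²(2 4 4; 0 0 0) = Δ·Π!·Σ² = 20/693  (sign -1)
sum: t=0:+1/480 = 1/480
3j²(2 4 4; 2 -3 1) = Δ·Π!·Σ² = 3/110  (sign -1)
combine: 4πI² = 405·20/693·3/110 = 270/847
take √, sign +1: I = 0.15927046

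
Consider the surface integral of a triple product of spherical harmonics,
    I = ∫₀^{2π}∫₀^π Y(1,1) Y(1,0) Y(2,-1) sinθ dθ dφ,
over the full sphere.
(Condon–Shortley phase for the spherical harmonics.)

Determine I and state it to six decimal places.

Checks pass: Σm=0; 4 even; l₃=2∈[0,2].
(2·1+1)(2·1+1)(2·2+1) = 45
Δ: 0! 2! 2! / 5! → 1/30
sum: t=0:+1/1 = 1/1
3j²(1 1 2; 0 0 0) = Δ·Π!·Σ² = 2/15  (sign +1)
sum: t=0:+1/2 = 1/2
3j²(1 1 2; 1 0 -1) = Δ·Π!·Σ² = 1/10  (sign -1)
combine: 4πI² = 45·2/15·1/10 = 3/5
take √, sign -1: I = -0.21850969

-0.218510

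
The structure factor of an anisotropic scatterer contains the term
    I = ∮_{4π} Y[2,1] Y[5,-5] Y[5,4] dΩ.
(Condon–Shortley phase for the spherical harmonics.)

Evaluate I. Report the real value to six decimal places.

-0.187924

m-sum 0 ✓  L=12 even ✓  3≤5≤7 ✓
Π(2lᵢ+1) = 5×11×11 = 605
triangle coeff Δ(2,5,5) = 1/38610
Σ_t [0,2]: t=0:+1/2880 t=1:−1/576 t=2:+1/2880 = -1/960
(3j)²=10/429 [(2 5 5; 0 0 0)], sign=+1
Σ_t [0,0]: t=0:+1/80640 = 1/80640
(3j)²=9/286 [(2 5 5; 1 -5 4)], sign=-1
⇒ 4πI² = 75/169
I = (-1)√(75/169/(4π)) = -0.18792404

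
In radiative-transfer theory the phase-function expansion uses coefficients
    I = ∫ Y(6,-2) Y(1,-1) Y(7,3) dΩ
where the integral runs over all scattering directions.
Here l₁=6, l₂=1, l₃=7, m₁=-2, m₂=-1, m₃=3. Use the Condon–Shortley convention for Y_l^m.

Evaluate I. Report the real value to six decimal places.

m-sum 0 ✓  L=14 even ✓  5≤7≤7 ✓
Π(2lᵢ+1) = 13×3×15 = 585
triangle coeff Δ(6,1,7) = 1/1365
Σ_t [0,0]: t=0:+1/518400 = 1/518400
(3j)²=7/195 [(6 1 7; 0 0 0)], sign=-1
Σ_t [0,0]: t=0:+1/1935360 = 1/1935360
(3j)²=3/91 [(6 1 7; -2 -1 3)], sign=+1
⇒ 4πI² = 9/13
I = (-1)√(9/13/(4π)) = -0.23471705

-0.234717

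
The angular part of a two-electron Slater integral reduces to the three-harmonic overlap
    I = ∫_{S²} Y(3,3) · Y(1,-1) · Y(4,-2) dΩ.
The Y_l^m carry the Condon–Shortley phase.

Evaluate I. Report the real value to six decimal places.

Rules hold: Σm=0, L=8 even, 2≤4≤4.
N = 7·3·9 = 189
Δ = 0!·6!·2!/9! = 1/252
Racah Σ t=0..0: t=0:+1/36 = 1/36
⇒ 3j(3 1 4; 0 0 0)² = 4/63, sgn +1
Racah Σ t=0..0: t=0:+1/1440 = 1/1440
⇒ 3j(3 1 4; 3 -1 -2)² = 1/252, sgn +1
4πI² = N·(3j₀)²·(3jₘ)² = 1/21
I = +1·√(0.047619/4π) = 0.06155813

0.061558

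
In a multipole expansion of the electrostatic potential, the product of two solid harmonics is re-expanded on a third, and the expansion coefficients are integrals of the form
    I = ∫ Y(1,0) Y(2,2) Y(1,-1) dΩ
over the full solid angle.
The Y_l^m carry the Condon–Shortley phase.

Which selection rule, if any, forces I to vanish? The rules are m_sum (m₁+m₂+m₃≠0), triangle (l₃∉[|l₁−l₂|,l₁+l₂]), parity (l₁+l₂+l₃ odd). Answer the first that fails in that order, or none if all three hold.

m_sum

Σmᵢ = 1  ✗
l₃∈[|l₁−l₂|,l₁+l₂]=[1,3], have l₃=1
Σlᵢ = 4 ⇒ even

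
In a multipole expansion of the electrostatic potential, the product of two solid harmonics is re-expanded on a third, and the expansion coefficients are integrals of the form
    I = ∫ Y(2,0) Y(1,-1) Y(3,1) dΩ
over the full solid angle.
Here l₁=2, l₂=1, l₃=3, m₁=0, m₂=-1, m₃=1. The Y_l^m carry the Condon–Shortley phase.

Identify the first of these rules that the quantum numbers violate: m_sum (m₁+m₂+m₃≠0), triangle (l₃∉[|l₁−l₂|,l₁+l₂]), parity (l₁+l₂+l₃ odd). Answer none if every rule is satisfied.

Σmᵢ = 0  ✓
l₃∈[|l₁−l₂|,l₁+l₂]=[1,3], have l₃=3  ✓
Σlᵢ = 6 ⇒ even  ✓

none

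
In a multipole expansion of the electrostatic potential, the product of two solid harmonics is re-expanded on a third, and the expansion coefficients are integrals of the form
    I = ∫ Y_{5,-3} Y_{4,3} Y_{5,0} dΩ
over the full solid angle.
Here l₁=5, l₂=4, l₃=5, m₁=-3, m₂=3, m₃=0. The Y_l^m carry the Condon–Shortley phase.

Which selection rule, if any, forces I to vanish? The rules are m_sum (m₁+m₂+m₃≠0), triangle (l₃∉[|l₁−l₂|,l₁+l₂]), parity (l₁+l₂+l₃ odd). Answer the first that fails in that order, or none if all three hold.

Σmᵢ = 0  ✓
l₃∈[|l₁−l₂|,l₁+l₂]=[1,9], have l₃=5  ✓
Σlᵢ = 14 ⇒ even  ✓

none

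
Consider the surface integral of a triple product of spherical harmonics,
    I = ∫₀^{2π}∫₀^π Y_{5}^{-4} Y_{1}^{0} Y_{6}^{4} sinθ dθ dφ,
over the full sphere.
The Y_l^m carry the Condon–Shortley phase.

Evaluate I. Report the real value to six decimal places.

0.182727

Checks pass: Σm=0; 12 even; l₃=6∈[4,6].
(2·5+1)(2·1+1)(2·6+1) = 429
Δ: 0! 10! 2! / 13! → 1/858
sum: t=0:+1/14400 = 1/14400
3j²(5 1 6; 0 0 0) = Δ·Π!·Σ² = 6/143  (sign +1)
sum: t=0:+1/362880 = 1/362880
3j²(5 1 6; -4 0 4) = Δ·Π!·Σ² = 10/429  (sign +1)
combine: 4πI² = 429·6/143·10/429 = 60/143
take √, sign +1: I = 0.18272698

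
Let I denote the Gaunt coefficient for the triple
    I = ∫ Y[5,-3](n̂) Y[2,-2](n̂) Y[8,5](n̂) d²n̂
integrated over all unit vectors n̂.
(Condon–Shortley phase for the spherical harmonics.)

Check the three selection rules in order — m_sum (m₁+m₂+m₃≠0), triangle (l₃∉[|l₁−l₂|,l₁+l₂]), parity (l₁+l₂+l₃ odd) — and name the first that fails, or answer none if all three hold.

triangle

azimuthal sum: -3 − 2 + 5 = 0  ✓
3 ≤ 8 ≤ 7 (triangle on l)  ✗
L = 5 + 2 + 8 = 15 (odd)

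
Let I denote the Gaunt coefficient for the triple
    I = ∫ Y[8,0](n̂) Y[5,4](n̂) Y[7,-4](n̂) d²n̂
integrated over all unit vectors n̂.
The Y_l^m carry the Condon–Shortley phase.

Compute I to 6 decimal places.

0.149578

Checks pass: Σm=0; 20 even; l₃=7∈[3,13].
(2·8+1)(2·5+1)(2·7+1) = 2805
Δ: 6! 10! 4! / 21! → 1/814773960
sum: t=1:−1/87091200 t=2:+1/4976640 t=3:−1/2073600 t=4:+1/4976640 t=5:−1/87091200 = -1/9676800
3j²(8 5 7; 0 0 0) = Δ·Π!·Σ² = 360/46189  (sign +1)
sum: t=5:−1/87091200 t=6:+1/348364800 = -1/116121600
3j²(8 5 7; 0 4 -4) = Δ·Π!·Σ² = 54/4199  (sign +1)
combine: 4πI² = 2805·360/46189·54/4199 = 291600/1037153
take √, sign +1: I = 0.14957789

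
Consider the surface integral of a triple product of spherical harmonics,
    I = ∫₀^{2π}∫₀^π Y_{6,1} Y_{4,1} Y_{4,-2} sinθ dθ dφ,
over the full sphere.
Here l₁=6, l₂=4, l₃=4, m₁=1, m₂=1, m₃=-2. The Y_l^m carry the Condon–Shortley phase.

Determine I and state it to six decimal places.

0.097783

Rules hold: Σm=0, L=14 even, 2≤4≤10.
N = 13·9·9 = 1053
Δ = 6!·6!·2!/15! = 1/1261260
Racah Σ t=2..4: t=2:+1/4608 t=3:−1/1296 t=4:+1/4608 = -7/20736
⇒ 3j(6 4 4; 0 0 0)² = 20/1287, sgn -1
Racah Σ t=3..5: t=3:−1/3456 t=4:+1/5760 t=5:−1/172800 = -7/57600
⇒ 3j(6 4 4; 1 1 -2)² = 21/2860, sgn -1
4πI² = N·(3j₀)²·(3jₘ)² = 189/1573
I = +1·√(0.120153/4π) = 0.09778261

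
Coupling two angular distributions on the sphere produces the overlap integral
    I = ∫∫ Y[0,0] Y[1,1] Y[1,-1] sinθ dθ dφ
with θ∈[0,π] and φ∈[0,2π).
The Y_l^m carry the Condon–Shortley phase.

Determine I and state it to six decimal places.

-0.282095

Rules hold: Σm=0, L=2 even, 1≤1≤1.
N = 1·3·3 = 9
Δ = 0!·0!·2!/3! = 1/3
Racah Σ t=0..0: t=0:+1/1 = 1/1
⇒ 3j(0 1 1; 0 0 0)² = 1/3, sgn -1
Racah Σ t=0..0: t=0:+1/2 = 1/2
⇒ 3j(0 1 1; 0 1 -1)² = 1/3, sgn +1
4πI² = N·(3j₀)²·(3jₘ)² = 1/1
I = -1·√(1/4π) = -0.28209479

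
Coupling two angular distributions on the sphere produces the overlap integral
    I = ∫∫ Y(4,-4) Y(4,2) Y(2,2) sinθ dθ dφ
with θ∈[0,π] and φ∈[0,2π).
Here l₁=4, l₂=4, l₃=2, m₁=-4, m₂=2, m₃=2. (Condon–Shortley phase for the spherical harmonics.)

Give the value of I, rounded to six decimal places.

Checks pass: Σm=0; 10 even; l₃=2∈[0,8].
(2·4+1)(2·4+1)(2·2+1) = 405
Δ: 6! 2! 2! / 11! → 1/13860
sum: t=2:+1/192 t=3:−1/36 t=4:+1/192 = -5/288
3j²(4 4 2; 0 0 0) = Δ·Π!·Σ² = 20/693  (sign -1)
sum: t=6:+1/2880 = 1/2880
3j²(4 4 2; -4 2 2) = Δ·Π!·Σ² = 2/165  (sign +1)
combine: 4πI² = 405·20/693·2/165 = 120/847
take √, sign -1: I = -0.10618031

-0.106180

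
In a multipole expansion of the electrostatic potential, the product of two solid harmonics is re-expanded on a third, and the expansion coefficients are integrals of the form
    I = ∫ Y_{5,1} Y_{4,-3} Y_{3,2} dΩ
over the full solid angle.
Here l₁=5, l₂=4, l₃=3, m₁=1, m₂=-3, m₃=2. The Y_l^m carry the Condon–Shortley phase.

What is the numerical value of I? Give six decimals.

m-sum 0 ✓  L=12 even ✓  1≤3≤9 ✓
Π(2lᵢ+1) = 11×9×7 = 693
triangle coeff Δ(5,4,3) = 1/180180
Σ_t [2,4]: t=2:+1/576 t=3:−1/144 t=4:+1/576 = -1/288
(3j)²=20/1001 [(5 4 3; 0 0 0)], sign=+1
Σ_t [0,1]: t=0:+1/17280 t=1:−1/1440 = -11/17280
(3j)²=11/468 [(5 4 3; 1 -3 2)], sign=+1
⇒ 4πI² = 55/169
I = (+1)√(55/169/(4π)) = 0.16092854

0.160929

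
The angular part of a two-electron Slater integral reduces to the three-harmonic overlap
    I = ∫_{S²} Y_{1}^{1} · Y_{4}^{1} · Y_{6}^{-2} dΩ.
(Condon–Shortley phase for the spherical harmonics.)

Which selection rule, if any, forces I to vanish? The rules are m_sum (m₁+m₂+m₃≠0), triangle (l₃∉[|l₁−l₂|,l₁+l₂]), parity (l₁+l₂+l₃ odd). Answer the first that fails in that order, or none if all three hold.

Σmᵢ = 0  ✓
l₃∈[|l₁−l₂|,l₁+l₂]=[3,5], have l₃=6  ✗
Σlᵢ = 11 ⇒ odd

triangle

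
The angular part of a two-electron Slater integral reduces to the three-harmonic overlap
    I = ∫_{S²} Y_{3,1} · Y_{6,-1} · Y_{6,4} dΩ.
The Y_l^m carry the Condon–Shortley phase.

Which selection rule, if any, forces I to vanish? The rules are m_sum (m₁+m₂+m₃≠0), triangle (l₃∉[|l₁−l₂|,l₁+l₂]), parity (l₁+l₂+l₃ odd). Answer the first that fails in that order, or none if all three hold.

Σmᵢ = 4  ✗
l₃∈[|l₁−l₂|,l₁+l₂]=[3,9], have l₃=6
Σlᵢ = 15 ⇒ odd

m_sum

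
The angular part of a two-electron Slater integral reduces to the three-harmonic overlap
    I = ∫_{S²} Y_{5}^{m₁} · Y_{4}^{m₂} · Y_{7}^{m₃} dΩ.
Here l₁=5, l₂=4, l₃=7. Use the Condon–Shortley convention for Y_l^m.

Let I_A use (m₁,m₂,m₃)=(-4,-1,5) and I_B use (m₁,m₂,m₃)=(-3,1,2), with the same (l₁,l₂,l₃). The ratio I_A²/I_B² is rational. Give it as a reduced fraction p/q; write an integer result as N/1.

8019/26569

l's match ⇒ only the (l;m) 3-j factors differ between A and B.
A: triangle coeff Δ(5,4,7) = 1/6126120; Σ_t [1,2]: t=1:−1/1935360 t=2:+1/1209600 = 1/3225600; (3j)²=243/61880 [(5 4 7; -4 -1 5)], sign=+1
B: triangle coeff Δ(5,4,7) = 1/6126120; Σ_t [0,2]: t=0:+1/9676800 t=1:−1/241920 t=2:+1/103680 = 163/29030400; (3j)²=26569/2042040 [(5 4 7; -3 1 2)], sign=-1
I_A²/I_B² = (243/61880)/(26569/2042040) = 8019/26569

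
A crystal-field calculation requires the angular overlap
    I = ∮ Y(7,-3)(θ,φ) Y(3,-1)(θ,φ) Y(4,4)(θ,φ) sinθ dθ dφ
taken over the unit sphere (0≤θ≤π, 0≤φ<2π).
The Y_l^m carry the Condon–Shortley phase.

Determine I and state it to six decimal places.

m-sum 0 ✓  L=14 even ✓  4≤4≤10 ✓
Π(2lᵢ+1) = 15×7×9 = 945
triangle coeff Δ(7,3,4) = 1/45045
Σ_t [3,3]: t=3:−1/20736 = -1/20736
(3j)²=35/1287 [(7 3 4; 0 0 0)], sign=-1
Σ_t [2,2]: t=2:+1/1935360 = 1/1935360
(3j)²=1/1001 [(7 3 4; -3 -1 4)], sign=+1
⇒ 4πI² = 525/20449
I = (-1)√(525/20449/(4π)) = -0.04520003

-0.045200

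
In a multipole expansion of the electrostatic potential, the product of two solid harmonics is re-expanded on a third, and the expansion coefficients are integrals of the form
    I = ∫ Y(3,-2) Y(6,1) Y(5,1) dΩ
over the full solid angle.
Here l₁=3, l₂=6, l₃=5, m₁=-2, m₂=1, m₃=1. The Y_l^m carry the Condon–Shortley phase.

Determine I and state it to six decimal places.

m-sum 0 ✓  L=14 even ✓  3≤5≤9 ✓
Π(2lᵢ+1) = 7×13×11 = 1001
triangle coeff Δ(3,6,5) = 1/675675
Σ_t [1,3]: t=1:−1/8640 t=2:+1/2304 t=3:−1/8640 = 7/34560
(3j)²=7/429 [(3 6 5; 0 0 0)], sign=-1
Σ_t [3,4]: t=3:−1/6912 t=4:+1/17280 = -1/11520
(3j)²=2/143 [(3 6 5; -2 1 1)], sign=-1
⇒ 4πI² = 98/429
I = (+1)√(98/429/(4π)) = 0.13482780

0.134828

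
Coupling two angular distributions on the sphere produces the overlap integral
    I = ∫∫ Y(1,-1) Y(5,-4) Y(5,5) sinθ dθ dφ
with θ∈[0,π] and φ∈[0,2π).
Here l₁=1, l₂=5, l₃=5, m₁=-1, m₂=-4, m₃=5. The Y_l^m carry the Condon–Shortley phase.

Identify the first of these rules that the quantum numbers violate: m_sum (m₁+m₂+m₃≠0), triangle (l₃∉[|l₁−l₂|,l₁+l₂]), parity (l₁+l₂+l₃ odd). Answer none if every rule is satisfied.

parity

azimuthal sum: -1 − 4 + 5 = 0  ✓
4 ≤ 5 ≤ 6 (triangle on l)  ✓
L = 1 + 5 + 5 = 11 (odd)  ✗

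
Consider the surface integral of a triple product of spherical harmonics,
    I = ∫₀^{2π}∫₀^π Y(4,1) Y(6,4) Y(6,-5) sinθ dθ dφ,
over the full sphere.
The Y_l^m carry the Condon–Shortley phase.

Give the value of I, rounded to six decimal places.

Rules hold: Σm=0, L=16 even, 2≤6≤10.
N = 9·13·13 = 1521
Δ = 4!·4!·8!/17! = 1/15315300
Racah Σ t=0..4: t=0:+1/829440 t=1:−1/25920 t=2:+1/9216 t=3:−1/25920 t=4:+1/829440 = 7/207360
⇒ 3j(4 6 6; 0 0 0)² = 28/2431, sgn +1
Racah Σ t=2..3: t=2:+1/967680 t=3:−1/725760 = -1/2903040
⇒ 3j(4 6 6; 1 4 -5)² = 5/3094, sgn +1
4πI² = N·(3j₀)²·(3jₘ)² = 90/3179
I = +1·√(0.0283108/4π) = 0.04746473

0.047465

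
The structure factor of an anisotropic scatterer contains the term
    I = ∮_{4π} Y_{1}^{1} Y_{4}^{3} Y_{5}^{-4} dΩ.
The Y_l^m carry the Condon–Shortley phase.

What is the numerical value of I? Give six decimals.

0.294638

m-sum 0 ✓  L=10 even ✓  3≤5≤5 ✓
Π(2lᵢ+1) = 3×9×11 = 297
triangle coeff Δ(1,4,5) = 1/495
Σ_t [0,0]: t=0:+1/576 = 1/576
(3j)²=5/99 [(1 4 5; 0 0 0)], sign=-1
Σ_t [0,0]: t=0:+1/10080 = 1/10080
(3j)²=4/55 [(1 4 5; 1 3 -4)], sign=-1
⇒ 4πI² = 12/11
I = (+1)√(12/11/(4π)) = 0.29463840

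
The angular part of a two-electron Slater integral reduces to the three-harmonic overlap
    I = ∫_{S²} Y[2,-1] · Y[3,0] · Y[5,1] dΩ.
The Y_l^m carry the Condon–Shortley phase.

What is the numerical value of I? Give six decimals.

-0.214318

m-sum 0 ✓  L=10 even ✓  1≤5≤5 ✓
Π(2lᵢ+1) = 5×7×11 = 385
triangle coeff Δ(2,3,5) = 1/2310
Σ_t [0,0]: t=0:+1/144 = 1/144
(3j)²=10/231 [(2 3 5; 0 0 0)], sign=-1
Σ_t [0,0]: t=0:+1/216 = 1/216
(3j)²=8/231 [(2 3 5; -1 0 1)], sign=+1
⇒ 4πI² = 400/693
I = (-1)√(400/693/(4π)) = -0.21431790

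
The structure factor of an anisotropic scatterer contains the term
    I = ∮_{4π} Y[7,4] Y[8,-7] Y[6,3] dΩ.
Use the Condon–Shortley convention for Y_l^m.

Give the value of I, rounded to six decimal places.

l₁+l₂+l₃=21 is odd: 3j(l;000)=0 ⇒ I=0

0.000000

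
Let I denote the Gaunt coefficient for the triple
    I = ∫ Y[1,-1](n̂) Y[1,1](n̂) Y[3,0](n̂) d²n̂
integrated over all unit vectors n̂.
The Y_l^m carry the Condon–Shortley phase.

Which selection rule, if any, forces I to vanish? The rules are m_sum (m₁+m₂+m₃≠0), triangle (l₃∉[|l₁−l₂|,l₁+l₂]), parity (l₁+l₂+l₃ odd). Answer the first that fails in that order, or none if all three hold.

azimuthal sum: -1 + 1 + 0 = 0  ✓
0 ≤ 3 ≤ 2 (triangle on l)  ✗
L = 1 + 1 + 3 = 5 (odd)

triangle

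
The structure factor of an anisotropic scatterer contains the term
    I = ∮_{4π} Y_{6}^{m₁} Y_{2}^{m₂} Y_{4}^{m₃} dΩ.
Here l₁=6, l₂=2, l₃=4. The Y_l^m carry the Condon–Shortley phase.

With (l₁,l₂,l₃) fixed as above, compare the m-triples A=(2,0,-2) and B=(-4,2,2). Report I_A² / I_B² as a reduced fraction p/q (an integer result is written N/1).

4/5

l's match ⇒ only the (l;m) 3-j factors differ between A and B.
A: triangle coeff Δ(6,2,4) = 1/6435; Σ_t [2,2]: t=2:+1/5760 = 1/5760; (3j)²=56/2145 [(6 2 4; 2 0 -2)], sign=+1
B: triangle coeff Δ(6,2,4) = 1/6435; Σ_t [4,4]: t=4:+1/34560 = 1/34560; (3j)²=14/429 [(6 2 4; -4 2 2)], sign=+1
I_A²/I_B² = (56/2145)/(14/429) = 4/5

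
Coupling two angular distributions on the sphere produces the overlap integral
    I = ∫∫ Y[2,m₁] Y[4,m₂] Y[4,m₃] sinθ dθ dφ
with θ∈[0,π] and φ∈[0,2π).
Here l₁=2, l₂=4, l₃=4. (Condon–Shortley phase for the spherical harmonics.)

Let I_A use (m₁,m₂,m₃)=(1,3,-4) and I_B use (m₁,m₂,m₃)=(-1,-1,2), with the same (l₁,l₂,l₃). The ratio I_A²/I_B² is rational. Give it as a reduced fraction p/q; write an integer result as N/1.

Same 2,4,4: normalisation and zero-m 3j drop out of the ratio.
A: Δ: 2! 2! 6! / 11! → 1/13860; sum: t=1:−1/1440 = -1/1440; 3j²(2 4 4; 1 3 -4) = Δ·Π!·Σ² = 7/165  (sign -1)
B: Δ: 2! 2! 6! / 11! → 1/13860; sum: t=1:−1/96 t=2:+1/240 = -1/160; 3j²(2 4 4; -1 -1 2) = Δ·Π!·Σ² = 27/1540  (sign -1)
I_A²/I_B² = (7/165)/(27/1540) = 196/81

196/81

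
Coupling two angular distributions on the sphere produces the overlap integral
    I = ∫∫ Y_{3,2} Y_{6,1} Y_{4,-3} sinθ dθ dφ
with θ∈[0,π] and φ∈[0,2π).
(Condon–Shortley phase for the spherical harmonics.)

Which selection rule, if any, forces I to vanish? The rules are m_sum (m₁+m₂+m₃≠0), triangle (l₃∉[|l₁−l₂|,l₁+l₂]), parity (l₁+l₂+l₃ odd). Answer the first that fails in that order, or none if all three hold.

azimuthal sum: 2 + 1 − 3 = 0  ✓
3 ≤ 4 ≤ 9 (triangle on l)  ✓
L = 3 + 6 + 4 = 13 (odd)  ✗

parity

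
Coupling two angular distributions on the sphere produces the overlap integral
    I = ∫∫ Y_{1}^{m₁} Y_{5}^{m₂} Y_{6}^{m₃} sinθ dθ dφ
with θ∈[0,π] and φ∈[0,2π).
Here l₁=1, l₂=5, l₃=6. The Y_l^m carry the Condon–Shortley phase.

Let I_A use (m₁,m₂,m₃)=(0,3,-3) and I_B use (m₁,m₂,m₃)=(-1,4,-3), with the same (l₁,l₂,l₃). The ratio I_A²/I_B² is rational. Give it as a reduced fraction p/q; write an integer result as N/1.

l's match ⇒ only the (l;m) 3-j factors differ between A and B.
A: triangle coeff Δ(1,5,6) = 1/858; Σ_t [0,0]: t=0:+1/80640 = 1/80640; (3j)²=9/286 [(1 5 6; 0 3 -3)], sign=-1
B: triangle coeff Δ(1,5,6) = 1/858; Σ_t [0,0]: t=0:+1/725760 = 1/725760; (3j)²=1/286 [(1 5 6; -1 4 -3)], sign=-1
I_A²/I_B² = (9/286)/(1/286) = 9/1

9/1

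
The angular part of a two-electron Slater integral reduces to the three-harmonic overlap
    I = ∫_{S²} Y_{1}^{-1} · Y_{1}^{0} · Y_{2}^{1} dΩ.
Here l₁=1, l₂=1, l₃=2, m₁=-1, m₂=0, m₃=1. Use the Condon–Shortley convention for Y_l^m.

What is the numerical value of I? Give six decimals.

-0.218510

Rules hold: Σm=0, L=4 even, 0≤2≤2.
N = 3·3·5 = 45
Δ = 0!·2!·2!/5! = 1/30
Racah Σ t=0..0: t=0:+1/1 = 1/1
⇒ 3j(1 1 2; 0 0 0)² = 2/15, sgn +1
Racah Σ t=0..0: t=0:+1/2 = 1/2
⇒ 3j(1 1 2; -1 0 1)² = 1/10, sgn -1
4πI² = N·(3j₀)²·(3jₘ)² = 3/5
I = -1·√(0.6/4π) = -0.21850969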